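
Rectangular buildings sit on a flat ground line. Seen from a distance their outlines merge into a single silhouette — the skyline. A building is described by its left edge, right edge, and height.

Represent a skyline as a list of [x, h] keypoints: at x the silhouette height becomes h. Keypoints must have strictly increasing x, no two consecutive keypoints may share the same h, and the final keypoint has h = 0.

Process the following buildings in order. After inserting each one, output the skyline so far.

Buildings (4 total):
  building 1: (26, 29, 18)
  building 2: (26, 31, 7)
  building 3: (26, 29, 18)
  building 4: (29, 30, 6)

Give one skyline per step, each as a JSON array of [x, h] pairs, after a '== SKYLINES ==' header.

== SKYLINES ==
[[26,18],[29,0]]
[[26,18],[29,7],[31,0]]
[[26,18],[29,7],[31,0]]
[[26,18],[29,7],[31,0]]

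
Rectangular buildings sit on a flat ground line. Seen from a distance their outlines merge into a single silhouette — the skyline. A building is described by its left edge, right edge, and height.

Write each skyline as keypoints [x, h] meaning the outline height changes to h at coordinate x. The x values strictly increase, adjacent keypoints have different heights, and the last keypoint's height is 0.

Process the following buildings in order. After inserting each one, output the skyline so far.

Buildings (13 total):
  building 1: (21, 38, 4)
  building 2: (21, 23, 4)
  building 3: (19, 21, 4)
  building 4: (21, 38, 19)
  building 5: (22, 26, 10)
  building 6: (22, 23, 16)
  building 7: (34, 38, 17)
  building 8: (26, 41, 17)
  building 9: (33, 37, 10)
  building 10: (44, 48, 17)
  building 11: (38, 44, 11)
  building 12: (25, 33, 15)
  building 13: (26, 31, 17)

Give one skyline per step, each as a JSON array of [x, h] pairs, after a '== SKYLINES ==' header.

== SKYLINES ==
[[21,4],[38,0]]
[[21,4],[38,0]]
[[19,4],[38,0]]
[[19,4],[21,19],[38,0]]
[[19,4],[21,19],[38,0]]
[[19,4],[21,19],[38,0]]
[[19,4],[21,19],[38,0]]
[[19,4],[21,19],[38,17],[41,0]]
[[19,4],[21,19],[38,17],[41,0]]
[[19,4],[21,19],[38,17],[41,0],[44,17],[48,0]]
[[19,4],[21,19],[38,17],[41,11],[44,17],[48,0]]
[[19,4],[21,19],[38,17],[41,11],[44,17],[48,0]]
[[19,4],[21,19],[38,17],[41,11],[44,17],[48,0]]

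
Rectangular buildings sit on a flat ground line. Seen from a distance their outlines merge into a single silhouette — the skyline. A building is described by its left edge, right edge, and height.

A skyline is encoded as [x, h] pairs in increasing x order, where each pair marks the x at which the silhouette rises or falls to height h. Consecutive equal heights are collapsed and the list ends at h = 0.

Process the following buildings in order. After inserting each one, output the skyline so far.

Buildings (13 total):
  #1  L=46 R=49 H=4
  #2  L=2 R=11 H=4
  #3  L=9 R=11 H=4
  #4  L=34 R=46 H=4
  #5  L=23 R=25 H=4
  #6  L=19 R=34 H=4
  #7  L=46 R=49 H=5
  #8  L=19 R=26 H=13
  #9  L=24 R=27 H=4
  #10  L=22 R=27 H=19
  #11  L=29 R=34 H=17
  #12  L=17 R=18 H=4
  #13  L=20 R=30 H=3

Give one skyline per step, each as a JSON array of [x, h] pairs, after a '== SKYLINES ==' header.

== SKYLINES ==
[[46,4],[49,0]]
[[2,4],[11,0],[46,4],[49,0]]
[[2,4],[11,0],[46,4],[49,0]]
[[2,4],[11,0],[34,4],[49,0]]
[[2,4],[11,0],[23,4],[25,0],[34,4],[49,0]]
[[2,4],[11,0],[19,4],[49,0]]
[[2,4],[11,0],[19,4],[46,5],[49,0]]
[[2,4],[11,0],[19,13],[26,4],[46,5],[49,0]]
[[2,4],[11,0],[19,13],[26,4],[46,5],[49,0]]
[[2,4],[11,0],[19,13],[22,19],[27,4],[46,5],[49,0]]
[[2,4],[11,0],[19,13],[22,19],[27,4],[29,17],[34,4],[46,5],[49,0]]
[[2,4],[11,0],[17,4],[18,0],[19,13],[22,19],[27,4],[29,17],[34,4],[46,5],[49,0]]
[[2,4],[11,0],[17,4],[18,0],[19,13],[22,19],[27,4],[29,17],[34,4],[46,5],[49,0]]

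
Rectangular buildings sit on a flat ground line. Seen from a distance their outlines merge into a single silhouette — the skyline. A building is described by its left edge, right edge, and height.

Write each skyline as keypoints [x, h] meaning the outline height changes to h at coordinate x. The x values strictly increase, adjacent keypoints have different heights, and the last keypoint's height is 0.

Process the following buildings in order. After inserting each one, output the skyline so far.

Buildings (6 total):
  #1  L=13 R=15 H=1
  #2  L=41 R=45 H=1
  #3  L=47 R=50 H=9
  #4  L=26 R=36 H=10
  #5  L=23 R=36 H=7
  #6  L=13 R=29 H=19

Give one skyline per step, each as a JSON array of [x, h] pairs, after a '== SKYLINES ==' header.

== SKYLINES ==
[[13,1],[15,0]]
[[13,1],[15,0],[41,1],[45,0]]
[[13,1],[15,0],[41,1],[45,0],[47,9],[50,0]]
[[13,1],[15,0],[26,10],[36,0],[41,1],[45,0],[47,9],[50,0]]
[[13,1],[15,0],[23,7],[26,10],[36,0],[41,1],[45,0],[47,9],[50,0]]
[[13,19],[29,10],[36,0],[41,1],[45,0],[47,9],[50,0]]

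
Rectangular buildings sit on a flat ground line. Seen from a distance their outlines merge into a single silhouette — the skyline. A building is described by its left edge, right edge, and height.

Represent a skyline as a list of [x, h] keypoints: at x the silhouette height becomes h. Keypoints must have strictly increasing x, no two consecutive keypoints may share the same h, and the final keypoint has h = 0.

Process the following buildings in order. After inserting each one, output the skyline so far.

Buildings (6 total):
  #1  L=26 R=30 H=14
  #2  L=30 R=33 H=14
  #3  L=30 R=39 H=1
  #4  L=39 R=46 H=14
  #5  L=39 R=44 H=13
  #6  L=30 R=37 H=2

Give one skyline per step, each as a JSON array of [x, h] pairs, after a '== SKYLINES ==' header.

== SKYLINES ==
[[26,14],[30,0]]
[[26,14],[33,0]]
[[26,14],[33,1],[39,0]]
[[26,14],[33,1],[39,14],[46,0]]
[[26,14],[33,1],[39,14],[46,0]]
[[26,14],[33,2],[37,1],[39,14],[46,0]]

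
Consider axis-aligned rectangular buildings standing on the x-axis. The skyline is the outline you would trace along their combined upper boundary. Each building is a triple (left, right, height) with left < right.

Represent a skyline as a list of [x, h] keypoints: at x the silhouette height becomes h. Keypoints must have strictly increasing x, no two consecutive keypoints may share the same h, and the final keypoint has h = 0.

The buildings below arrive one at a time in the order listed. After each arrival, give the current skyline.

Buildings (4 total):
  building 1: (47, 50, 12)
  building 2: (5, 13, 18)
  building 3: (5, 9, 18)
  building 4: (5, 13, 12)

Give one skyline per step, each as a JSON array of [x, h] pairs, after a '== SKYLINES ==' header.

== SKYLINES ==
[[47,12],[50,0]]
[[5,18],[13,0],[47,12],[50,0]]
[[5,18],[13,0],[47,12],[50,0]]
[[5,18],[13,0],[47,12],[50,0]]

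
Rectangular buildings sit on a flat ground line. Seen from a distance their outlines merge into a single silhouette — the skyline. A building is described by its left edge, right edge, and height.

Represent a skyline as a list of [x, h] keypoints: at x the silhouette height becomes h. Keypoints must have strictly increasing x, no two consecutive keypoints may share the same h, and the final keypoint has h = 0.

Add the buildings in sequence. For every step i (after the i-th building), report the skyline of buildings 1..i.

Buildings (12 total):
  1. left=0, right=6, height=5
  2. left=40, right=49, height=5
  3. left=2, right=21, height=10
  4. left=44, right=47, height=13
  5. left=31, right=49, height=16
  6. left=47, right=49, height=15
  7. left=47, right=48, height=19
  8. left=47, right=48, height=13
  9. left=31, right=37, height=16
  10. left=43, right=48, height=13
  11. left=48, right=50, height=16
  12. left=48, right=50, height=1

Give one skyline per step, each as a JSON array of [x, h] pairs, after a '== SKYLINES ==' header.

== SKYLINES ==
[[0,5],[6,0]]
[[0,5],[6,0],[40,5],[49,0]]
[[0,5],[2,10],[21,0],[40,5],[49,0]]
[[0,5],[2,10],[21,0],[40,5],[44,13],[47,5],[49,0]]
[[0,5],[2,10],[21,0],[31,16],[49,0]]
[[0,5],[2,10],[21,0],[31,16],[49,0]]
[[0,5],[2,10],[21,0],[31,16],[47,19],[48,16],[49,0]]
[[0,5],[2,10],[21,0],[31,16],[47,19],[48,16],[49,0]]
[[0,5],[2,10],[21,0],[31,16],[47,19],[48,16],[49,0]]
[[0,5],[2,10],[21,0],[31,16],[47,19],[48,16],[49,0]]
[[0,5],[2,10],[21,0],[31,16],[47,19],[48,16],[50,0]]
[[0,5],[2,10],[21,0],[31,16],[47,19],[48,16],[50,0]]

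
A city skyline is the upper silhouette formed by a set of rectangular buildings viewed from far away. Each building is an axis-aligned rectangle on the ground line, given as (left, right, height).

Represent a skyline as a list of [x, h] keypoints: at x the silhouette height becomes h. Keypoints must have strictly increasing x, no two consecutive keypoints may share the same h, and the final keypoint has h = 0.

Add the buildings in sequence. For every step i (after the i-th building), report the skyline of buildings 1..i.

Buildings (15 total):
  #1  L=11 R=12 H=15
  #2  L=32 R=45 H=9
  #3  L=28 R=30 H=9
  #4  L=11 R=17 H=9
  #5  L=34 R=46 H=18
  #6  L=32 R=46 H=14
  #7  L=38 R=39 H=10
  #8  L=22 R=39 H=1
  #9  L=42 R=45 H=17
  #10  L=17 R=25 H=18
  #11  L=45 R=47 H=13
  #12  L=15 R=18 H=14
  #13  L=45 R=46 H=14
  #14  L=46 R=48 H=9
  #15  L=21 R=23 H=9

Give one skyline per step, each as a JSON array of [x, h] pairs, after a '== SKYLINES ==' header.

== SKYLINES ==
[[11,15],[12,0]]
[[11,15],[12,0],[32,9],[45,0]]
[[11,15],[12,0],[28,9],[30,0],[32,9],[45,0]]
[[11,15],[12,9],[17,0],[28,9],[30,0],[32,9],[45,0]]
[[11,15],[12,9],[17,0],[28,9],[30,0],[32,9],[34,18],[46,0]]
[[11,15],[12,9],[17,0],[28,9],[30,0],[32,14],[34,18],[46,0]]
[[11,15],[12,9],[17,0],[28,9],[30,0],[32,14],[34,18],[46,0]]
[[11,15],[12,9],[17,0],[22,1],[28,9],[30,1],[32,14],[34,18],[46,0]]
[[11,15],[12,9],[17,0],[22,1],[28,9],[30,1],[32,14],[34,18],[46,0]]
[[11,15],[12,9],[17,18],[25,1],[28,9],[30,1],[32,14],[34,18],[46,0]]
[[11,15],[12,9],[17,18],[25,1],[28,9],[30,1],[32,14],[34,18],[46,13],[47,0]]
[[11,15],[12,9],[15,14],[17,18],[25,1],[28,9],[30,1],[32,14],[34,18],[46,13],[47,0]]
[[11,15],[12,9],[15,14],[17,18],[25,1],[28,9],[30,1],[32,14],[34,18],[46,13],[47,0]]
[[11,15],[12,9],[15,14],[17,18],[25,1],[28,9],[30,1],[32,14],[34,18],[46,13],[47,9],[48,0]]
[[11,15],[12,9],[15,14],[17,18],[25,1],[28,9],[30,1],[32,14],[34,18],[46,13],[47,9],[48,0]]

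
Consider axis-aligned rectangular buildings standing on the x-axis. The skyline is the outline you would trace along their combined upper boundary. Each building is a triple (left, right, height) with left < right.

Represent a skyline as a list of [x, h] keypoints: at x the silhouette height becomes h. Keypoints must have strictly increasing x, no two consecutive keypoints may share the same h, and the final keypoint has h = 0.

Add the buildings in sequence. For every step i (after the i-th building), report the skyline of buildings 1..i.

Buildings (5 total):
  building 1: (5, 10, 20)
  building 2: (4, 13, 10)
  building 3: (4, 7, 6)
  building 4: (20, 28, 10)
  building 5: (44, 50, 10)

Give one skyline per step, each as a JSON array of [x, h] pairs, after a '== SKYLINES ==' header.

== SKYLINES ==
[[5,20],[10,0]]
[[4,10],[5,20],[10,10],[13,0]]
[[4,10],[5,20],[10,10],[13,0]]
[[4,10],[5,20],[10,10],[13,0],[20,10],[28,0]]
[[4,10],[5,20],[10,10],[13,0],[20,10],[28,0],[44,10],[50,0]]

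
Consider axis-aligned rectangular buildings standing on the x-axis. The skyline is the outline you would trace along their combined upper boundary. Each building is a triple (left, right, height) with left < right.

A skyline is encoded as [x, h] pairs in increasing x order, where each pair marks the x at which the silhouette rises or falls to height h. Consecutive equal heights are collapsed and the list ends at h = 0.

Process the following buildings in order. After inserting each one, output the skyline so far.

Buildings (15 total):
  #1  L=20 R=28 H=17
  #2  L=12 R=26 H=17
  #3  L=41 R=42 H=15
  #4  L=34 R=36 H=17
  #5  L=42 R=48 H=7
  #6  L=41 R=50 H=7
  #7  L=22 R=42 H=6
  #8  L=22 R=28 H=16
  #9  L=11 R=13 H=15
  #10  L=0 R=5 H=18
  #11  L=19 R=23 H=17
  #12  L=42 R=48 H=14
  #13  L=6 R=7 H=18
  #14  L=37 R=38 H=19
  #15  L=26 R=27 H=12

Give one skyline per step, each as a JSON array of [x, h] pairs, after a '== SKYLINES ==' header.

== SKYLINES ==
[[20,17],[28,0]]
[[12,17],[28,0]]
[[12,17],[28,0],[41,15],[42,0]]
[[12,17],[28,0],[34,17],[36,0],[41,15],[42,0]]
[[12,17],[28,0],[34,17],[36,0],[41,15],[42,7],[48,0]]
[[12,17],[28,0],[34,17],[36,0],[41,15],[42,7],[50,0]]
[[12,17],[28,6],[34,17],[36,6],[41,15],[42,7],[50,0]]
[[12,17],[28,6],[34,17],[36,6],[41,15],[42,7],[50,0]]
[[11,15],[12,17],[28,6],[34,17],[36,6],[41,15],[42,7],[50,0]]
[[0,18],[5,0],[11,15],[12,17],[28,6],[34,17],[36,6],[41,15],[42,7],[50,0]]
[[0,18],[5,0],[11,15],[12,17],[28,6],[34,17],[36,6],[41,15],[42,7],[50,0]]
[[0,18],[5,0],[11,15],[12,17],[28,6],[34,17],[36,6],[41,15],[42,14],[48,7],[50,0]]
[[0,18],[5,0],[6,18],[7,0],[11,15],[12,17],[28,6],[34,17],[36,6],[41,15],[42,14],[48,7],[50,0]]
[[0,18],[5,0],[6,18],[7,0],[11,15],[12,17],[28,6],[34,17],[36,6],[37,19],[38,6],[41,15],[42,14],[48,7],[50,0]]
[[0,18],[5,0],[6,18],[7,0],[11,15],[12,17],[28,6],[34,17],[36,6],[37,19],[38,6],[41,15],[42,14],[48,7],[50,0]]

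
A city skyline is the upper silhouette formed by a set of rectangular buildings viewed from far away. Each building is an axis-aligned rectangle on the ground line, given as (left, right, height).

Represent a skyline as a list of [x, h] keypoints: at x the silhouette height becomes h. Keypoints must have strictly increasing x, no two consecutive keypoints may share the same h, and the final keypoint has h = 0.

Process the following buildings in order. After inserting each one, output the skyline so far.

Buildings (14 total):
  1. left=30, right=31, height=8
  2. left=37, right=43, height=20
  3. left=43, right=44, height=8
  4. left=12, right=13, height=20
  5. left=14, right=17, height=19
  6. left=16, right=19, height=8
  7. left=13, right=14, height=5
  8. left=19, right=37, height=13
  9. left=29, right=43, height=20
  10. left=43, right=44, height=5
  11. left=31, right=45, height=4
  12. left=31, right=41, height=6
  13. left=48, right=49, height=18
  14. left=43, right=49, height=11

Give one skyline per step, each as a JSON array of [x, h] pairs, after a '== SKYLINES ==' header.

== SKYLINES ==
[[30,8],[31,0]]
[[30,8],[31,0],[37,20],[43,0]]
[[30,8],[31,0],[37,20],[43,8],[44,0]]
[[12,20],[13,0],[30,8],[31,0],[37,20],[43,8],[44,0]]
[[12,20],[13,0],[14,19],[17,0],[30,8],[31,0],[37,20],[43,8],[44,0]]
[[12,20],[13,0],[14,19],[17,8],[19,0],[30,8],[31,0],[37,20],[43,8],[44,0]]
[[12,20],[13,5],[14,19],[17,8],[19,0],[30,8],[31,0],[37,20],[43,8],[44,0]]
[[12,20],[13,5],[14,19],[17,8],[19,13],[37,20],[43,8],[44,0]]
[[12,20],[13,5],[14,19],[17,8],[19,13],[29,20],[43,8],[44,0]]
[[12,20],[13,5],[14,19],[17,8],[19,13],[29,20],[43,8],[44,0]]
[[12,20],[13,5],[14,19],[17,8],[19,13],[29,20],[43,8],[44,4],[45,0]]
[[12,20],[13,5],[14,19],[17,8],[19,13],[29,20],[43,8],[44,4],[45,0]]
[[12,20],[13,5],[14,19],[17,8],[19,13],[29,20],[43,8],[44,4],[45,0],[48,18],[49,0]]
[[12,20],[13,5],[14,19],[17,8],[19,13],[29,20],[43,11],[48,18],[49,0]]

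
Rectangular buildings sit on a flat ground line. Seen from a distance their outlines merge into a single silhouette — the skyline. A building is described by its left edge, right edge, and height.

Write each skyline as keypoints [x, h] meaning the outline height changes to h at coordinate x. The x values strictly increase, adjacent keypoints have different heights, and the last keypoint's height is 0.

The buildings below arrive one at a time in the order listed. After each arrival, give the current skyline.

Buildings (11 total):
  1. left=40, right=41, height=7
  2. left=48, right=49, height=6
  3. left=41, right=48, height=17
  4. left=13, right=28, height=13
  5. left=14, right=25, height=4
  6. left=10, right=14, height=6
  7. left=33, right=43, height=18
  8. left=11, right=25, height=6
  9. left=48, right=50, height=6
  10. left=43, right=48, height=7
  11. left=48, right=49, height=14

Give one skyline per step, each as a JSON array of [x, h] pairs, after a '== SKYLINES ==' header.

== SKYLINES ==
[[40,7],[41,0]]
[[40,7],[41,0],[48,6],[49,0]]
[[40,7],[41,17],[48,6],[49,0]]
[[13,13],[28,0],[40,7],[41,17],[48,6],[49,0]]
[[13,13],[28,0],[40,7],[41,17],[48,6],[49,0]]
[[10,6],[13,13],[28,0],[40,7],[41,17],[48,6],[49,0]]
[[10,6],[13,13],[28,0],[33,18],[43,17],[48,6],[49,0]]
[[10,6],[13,13],[28,0],[33,18],[43,17],[48,6],[49,0]]
[[10,6],[13,13],[28,0],[33,18],[43,17],[48,6],[50,0]]
[[10,6],[13,13],[28,0],[33,18],[43,17],[48,6],[50,0]]
[[10,6],[13,13],[28,0],[33,18],[43,17],[48,14],[49,6],[50,0]]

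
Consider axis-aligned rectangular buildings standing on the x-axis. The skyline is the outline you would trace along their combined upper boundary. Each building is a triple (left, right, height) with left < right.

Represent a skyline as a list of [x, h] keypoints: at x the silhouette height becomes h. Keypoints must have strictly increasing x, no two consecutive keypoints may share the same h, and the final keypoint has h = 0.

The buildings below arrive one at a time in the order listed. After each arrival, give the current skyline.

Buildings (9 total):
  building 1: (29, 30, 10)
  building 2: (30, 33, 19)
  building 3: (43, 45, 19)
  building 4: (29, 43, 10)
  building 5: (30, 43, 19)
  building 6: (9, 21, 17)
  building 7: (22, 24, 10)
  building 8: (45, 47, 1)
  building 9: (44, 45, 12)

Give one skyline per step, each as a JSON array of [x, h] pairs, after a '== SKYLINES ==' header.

== SKYLINES ==
[[29,10],[30,0]]
[[29,10],[30,19],[33,0]]
[[29,10],[30,19],[33,0],[43,19],[45,0]]
[[29,10],[30,19],[33,10],[43,19],[45,0]]
[[29,10],[30,19],[45,0]]
[[9,17],[21,0],[29,10],[30,19],[45,0]]
[[9,17],[21,0],[22,10],[24,0],[29,10],[30,19],[45,0]]
[[9,17],[21,0],[22,10],[24,0],[29,10],[30,19],[45,1],[47,0]]
[[9,17],[21,0],[22,10],[24,0],[29,10],[30,19],[45,1],[47,0]]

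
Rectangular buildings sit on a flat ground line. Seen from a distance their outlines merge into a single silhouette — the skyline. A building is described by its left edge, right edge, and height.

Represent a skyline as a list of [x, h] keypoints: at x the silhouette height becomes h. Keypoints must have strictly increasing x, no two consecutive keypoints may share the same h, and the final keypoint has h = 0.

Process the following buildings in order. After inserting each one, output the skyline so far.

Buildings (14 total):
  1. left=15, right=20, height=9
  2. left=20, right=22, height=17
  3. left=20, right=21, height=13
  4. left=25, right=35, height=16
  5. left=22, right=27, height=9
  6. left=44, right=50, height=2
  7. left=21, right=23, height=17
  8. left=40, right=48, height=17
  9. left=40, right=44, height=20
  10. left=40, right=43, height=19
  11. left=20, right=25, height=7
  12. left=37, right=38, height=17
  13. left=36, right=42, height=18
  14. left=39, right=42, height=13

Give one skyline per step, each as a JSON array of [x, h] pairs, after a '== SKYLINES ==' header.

== SKYLINES ==
[[15,9],[20,0]]
[[15,9],[20,17],[22,0]]
[[15,9],[20,17],[22,0]]
[[15,9],[20,17],[22,0],[25,16],[35,0]]
[[15,9],[20,17],[22,9],[25,16],[35,0]]
[[15,9],[20,17],[22,9],[25,16],[35,0],[44,2],[50,0]]
[[15,9],[20,17],[23,9],[25,16],[35,0],[44,2],[50,0]]
[[15,9],[20,17],[23,9],[25,16],[35,0],[40,17],[48,2],[50,0]]
[[15,9],[20,17],[23,9],[25,16],[35,0],[40,20],[44,17],[48,2],[50,0]]
[[15,9],[20,17],[23,9],[25,16],[35,0],[40,20],[44,17],[48,2],[50,0]]
[[15,9],[20,17],[23,9],[25,16],[35,0],[40,20],[44,17],[48,2],[50,0]]
[[15,9],[20,17],[23,9],[25,16],[35,0],[37,17],[38,0],[40,20],[44,17],[48,2],[50,0]]
[[15,9],[20,17],[23,9],[25,16],[35,0],[36,18],[40,20],[44,17],[48,2],[50,0]]
[[15,9],[20,17],[23,9],[25,16],[35,0],[36,18],[40,20],[44,17],[48,2],[50,0]]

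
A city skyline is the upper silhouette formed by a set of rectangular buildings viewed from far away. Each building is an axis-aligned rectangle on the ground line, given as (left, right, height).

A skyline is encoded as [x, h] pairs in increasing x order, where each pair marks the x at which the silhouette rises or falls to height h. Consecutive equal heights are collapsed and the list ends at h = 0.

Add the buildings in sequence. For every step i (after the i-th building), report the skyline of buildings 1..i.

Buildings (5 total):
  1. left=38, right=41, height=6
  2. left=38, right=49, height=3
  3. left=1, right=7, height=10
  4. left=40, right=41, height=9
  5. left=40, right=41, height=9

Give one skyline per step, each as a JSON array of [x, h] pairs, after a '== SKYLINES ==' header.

== SKYLINES ==
[[38,6],[41,0]]
[[38,6],[41,3],[49,0]]
[[1,10],[7,0],[38,6],[41,3],[49,0]]
[[1,10],[7,0],[38,6],[40,9],[41,3],[49,0]]
[[1,10],[7,0],[38,6],[40,9],[41,3],[49,0]]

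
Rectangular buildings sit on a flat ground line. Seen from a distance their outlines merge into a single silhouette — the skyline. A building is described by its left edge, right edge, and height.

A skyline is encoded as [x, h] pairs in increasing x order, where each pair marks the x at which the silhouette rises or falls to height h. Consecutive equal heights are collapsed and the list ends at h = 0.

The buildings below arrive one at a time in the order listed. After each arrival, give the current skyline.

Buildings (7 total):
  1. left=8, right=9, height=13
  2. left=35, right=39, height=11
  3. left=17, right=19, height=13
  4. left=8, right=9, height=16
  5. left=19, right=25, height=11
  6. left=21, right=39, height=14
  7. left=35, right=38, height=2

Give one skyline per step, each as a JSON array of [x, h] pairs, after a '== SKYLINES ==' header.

== SKYLINES ==
[[8,13],[9,0]]
[[8,13],[9,0],[35,11],[39,0]]
[[8,13],[9,0],[17,13],[19,0],[35,11],[39,0]]
[[8,16],[9,0],[17,13],[19,0],[35,11],[39,0]]
[[8,16],[9,0],[17,13],[19,11],[25,0],[35,11],[39,0]]
[[8,16],[9,0],[17,13],[19,11],[21,14],[39,0]]
[[8,16],[9,0],[17,13],[19,11],[21,14],[39,0]]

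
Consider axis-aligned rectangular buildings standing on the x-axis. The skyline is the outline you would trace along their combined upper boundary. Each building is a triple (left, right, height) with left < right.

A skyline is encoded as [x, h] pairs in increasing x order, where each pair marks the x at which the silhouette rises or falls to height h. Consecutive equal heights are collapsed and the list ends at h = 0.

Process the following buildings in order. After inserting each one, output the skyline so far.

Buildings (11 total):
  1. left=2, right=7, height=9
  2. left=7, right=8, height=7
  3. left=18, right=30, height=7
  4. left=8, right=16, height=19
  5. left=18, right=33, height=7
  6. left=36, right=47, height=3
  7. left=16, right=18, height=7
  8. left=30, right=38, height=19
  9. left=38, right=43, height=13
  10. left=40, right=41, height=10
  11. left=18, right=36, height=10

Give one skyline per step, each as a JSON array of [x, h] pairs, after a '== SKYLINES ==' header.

== SKYLINES ==
[[2,9],[7,0]]
[[2,9],[7,7],[8,0]]
[[2,9],[7,7],[8,0],[18,7],[30,0]]
[[2,9],[7,7],[8,19],[16,0],[18,7],[30,0]]
[[2,9],[7,7],[8,19],[16,0],[18,7],[33,0]]
[[2,9],[7,7],[8,19],[16,0],[18,7],[33,0],[36,3],[47,0]]
[[2,9],[7,7],[8,19],[16,7],[33,0],[36,3],[47,0]]
[[2,9],[7,7],[8,19],[16,7],[30,19],[38,3],[47,0]]
[[2,9],[7,7],[8,19],[16,7],[30,19],[38,13],[43,3],[47,0]]
[[2,9],[7,7],[8,19],[16,7],[30,19],[38,13],[43,3],[47,0]]
[[2,9],[7,7],[8,19],[16,7],[18,10],[30,19],[38,13],[43,3],[47,0]]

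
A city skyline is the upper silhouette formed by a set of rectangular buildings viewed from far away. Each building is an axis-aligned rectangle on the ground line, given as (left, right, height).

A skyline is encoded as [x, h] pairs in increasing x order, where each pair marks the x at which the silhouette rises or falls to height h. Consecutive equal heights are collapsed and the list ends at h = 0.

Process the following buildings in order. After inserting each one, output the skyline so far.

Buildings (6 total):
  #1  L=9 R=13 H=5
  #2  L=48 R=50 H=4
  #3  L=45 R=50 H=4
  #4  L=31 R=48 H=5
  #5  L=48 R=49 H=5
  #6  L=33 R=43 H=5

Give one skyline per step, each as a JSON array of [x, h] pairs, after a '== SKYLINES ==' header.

== SKYLINES ==
[[9,5],[13,0]]
[[9,5],[13,0],[48,4],[50,0]]
[[9,5],[13,0],[45,4],[50,0]]
[[9,5],[13,0],[31,5],[48,4],[50,0]]
[[9,5],[13,0],[31,5],[49,4],[50,0]]
[[9,5],[13,0],[31,5],[49,4],[50,0]]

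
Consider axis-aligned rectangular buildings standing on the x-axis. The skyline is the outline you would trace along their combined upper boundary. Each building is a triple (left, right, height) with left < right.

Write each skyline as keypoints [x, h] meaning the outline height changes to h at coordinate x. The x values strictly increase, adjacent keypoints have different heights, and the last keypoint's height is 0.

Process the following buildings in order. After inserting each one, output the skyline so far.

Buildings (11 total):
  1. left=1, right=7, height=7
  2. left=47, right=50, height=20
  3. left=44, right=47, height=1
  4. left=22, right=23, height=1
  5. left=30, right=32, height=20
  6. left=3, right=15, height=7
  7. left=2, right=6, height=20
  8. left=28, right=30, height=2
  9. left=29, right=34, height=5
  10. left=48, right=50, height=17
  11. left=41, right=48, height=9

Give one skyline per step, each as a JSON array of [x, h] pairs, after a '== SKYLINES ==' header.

== SKYLINES ==
[[1,7],[7,0]]
[[1,7],[7,0],[47,20],[50,0]]
[[1,7],[7,0],[44,1],[47,20],[50,0]]
[[1,7],[7,0],[22,1],[23,0],[44,1],[47,20],[50,0]]
[[1,7],[7,0],[22,1],[23,0],[30,20],[32,0],[44,1],[47,20],[50,0]]
[[1,7],[15,0],[22,1],[23,0],[30,20],[32,0],[44,1],[47,20],[50,0]]
[[1,7],[2,20],[6,7],[15,0],[22,1],[23,0],[30,20],[32,0],[44,1],[47,20],[50,0]]
[[1,7],[2,20],[6,7],[15,0],[22,1],[23,0],[28,2],[30,20],[32,0],[44,1],[47,20],[50,0]]
[[1,7],[2,20],[6,7],[15,0],[22,1],[23,0],[28,2],[29,5],[30,20],[32,5],[34,0],[44,1],[47,20],[50,0]]
[[1,7],[2,20],[6,7],[15,0],[22,1],[23,0],[28,2],[29,5],[30,20],[32,5],[34,0],[44,1],[47,20],[50,0]]
[[1,7],[2,20],[6,7],[15,0],[22,1],[23,0],[28,2],[29,5],[30,20],[32,5],[34,0],[41,9],[47,20],[50,0]]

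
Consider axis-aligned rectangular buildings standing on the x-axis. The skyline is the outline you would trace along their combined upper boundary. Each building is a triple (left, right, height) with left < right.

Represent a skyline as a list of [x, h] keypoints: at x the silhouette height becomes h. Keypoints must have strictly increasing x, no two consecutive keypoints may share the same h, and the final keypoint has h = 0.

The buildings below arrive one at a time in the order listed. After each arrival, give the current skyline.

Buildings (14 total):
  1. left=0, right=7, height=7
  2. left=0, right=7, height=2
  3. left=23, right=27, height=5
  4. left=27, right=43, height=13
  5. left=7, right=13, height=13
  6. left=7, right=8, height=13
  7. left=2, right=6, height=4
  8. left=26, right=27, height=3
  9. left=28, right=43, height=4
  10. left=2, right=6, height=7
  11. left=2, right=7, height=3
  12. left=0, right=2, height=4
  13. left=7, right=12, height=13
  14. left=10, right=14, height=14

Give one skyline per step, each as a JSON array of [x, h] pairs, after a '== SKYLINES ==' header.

== SKYLINES ==
[[0,7],[7,0]]
[[0,7],[7,0]]
[[0,7],[7,0],[23,5],[27,0]]
[[0,7],[7,0],[23,5],[27,13],[43,0]]
[[0,7],[7,13],[13,0],[23,5],[27,13],[43,0]]
[[0,7],[7,13],[13,0],[23,5],[27,13],[43,0]]
[[0,7],[7,13],[13,0],[23,5],[27,13],[43,0]]
[[0,7],[7,13],[13,0],[23,5],[27,13],[43,0]]
[[0,7],[7,13],[13,0],[23,5],[27,13],[43,0]]
[[0,7],[7,13],[13,0],[23,5],[27,13],[43,0]]
[[0,7],[7,13],[13,0],[23,5],[27,13],[43,0]]
[[0,7],[7,13],[13,0],[23,5],[27,13],[43,0]]
[[0,7],[7,13],[13,0],[23,5],[27,13],[43,0]]
[[0,7],[7,13],[10,14],[14,0],[23,5],[27,13],[43,0]]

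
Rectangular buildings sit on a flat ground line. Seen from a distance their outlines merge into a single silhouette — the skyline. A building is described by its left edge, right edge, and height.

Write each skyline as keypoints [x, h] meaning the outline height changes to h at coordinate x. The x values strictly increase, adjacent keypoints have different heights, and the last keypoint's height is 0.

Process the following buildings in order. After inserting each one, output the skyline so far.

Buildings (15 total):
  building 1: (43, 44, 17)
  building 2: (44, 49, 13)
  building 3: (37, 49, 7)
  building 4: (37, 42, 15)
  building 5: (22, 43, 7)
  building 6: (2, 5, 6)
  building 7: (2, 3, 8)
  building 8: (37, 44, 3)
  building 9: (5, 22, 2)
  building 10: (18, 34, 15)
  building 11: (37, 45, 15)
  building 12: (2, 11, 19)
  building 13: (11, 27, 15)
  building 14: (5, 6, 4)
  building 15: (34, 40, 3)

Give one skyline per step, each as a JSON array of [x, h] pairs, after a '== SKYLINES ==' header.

== SKYLINES ==
[[43,17],[44,0]]
[[43,17],[44,13],[49,0]]
[[37,7],[43,17],[44,13],[49,0]]
[[37,15],[42,7],[43,17],[44,13],[49,0]]
[[22,7],[37,15],[42,7],[43,17],[44,13],[49,0]]
[[2,6],[5,0],[22,7],[37,15],[42,7],[43,17],[44,13],[49,0]]
[[2,8],[3,6],[5,0],[22,7],[37,15],[42,7],[43,17],[44,13],[49,0]]
[[2,8],[3,6],[5,0],[22,7],[37,15],[42,7],[43,17],[44,13],[49,0]]
[[2,8],[3,6],[5,2],[22,7],[37,15],[42,7],[43,17],[44,13],[49,0]]
[[2,8],[3,6],[5,2],[18,15],[34,7],[37,15],[42,7],[43,17],[44,13],[49,0]]
[[2,8],[3,6],[5,2],[18,15],[34,7],[37,15],[43,17],[44,15],[45,13],[49,0]]
[[2,19],[11,2],[18,15],[34,7],[37,15],[43,17],[44,15],[45,13],[49,0]]
[[2,19],[11,15],[34,7],[37,15],[43,17],[44,15],[45,13],[49,0]]
[[2,19],[11,15],[34,7],[37,15],[43,17],[44,15],[45,13],[49,0]]
[[2,19],[11,15],[34,7],[37,15],[43,17],[44,15],[45,13],[49,0]]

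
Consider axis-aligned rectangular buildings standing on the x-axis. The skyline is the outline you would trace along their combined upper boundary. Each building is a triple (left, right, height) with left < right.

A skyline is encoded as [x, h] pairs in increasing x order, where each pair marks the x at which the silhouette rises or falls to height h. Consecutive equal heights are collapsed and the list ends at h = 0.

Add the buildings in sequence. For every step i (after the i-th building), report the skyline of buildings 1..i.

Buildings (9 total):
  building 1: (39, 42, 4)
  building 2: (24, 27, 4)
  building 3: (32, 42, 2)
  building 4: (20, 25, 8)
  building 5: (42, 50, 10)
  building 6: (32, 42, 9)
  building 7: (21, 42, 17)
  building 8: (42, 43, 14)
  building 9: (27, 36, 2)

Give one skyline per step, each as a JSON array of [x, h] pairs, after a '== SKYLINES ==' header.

== SKYLINES ==
[[39,4],[42,0]]
[[24,4],[27,0],[39,4],[42,0]]
[[24,4],[27,0],[32,2],[39,4],[42,0]]
[[20,8],[25,4],[27,0],[32,2],[39,4],[42,0]]
[[20,8],[25,4],[27,0],[32,2],[39,4],[42,10],[50,0]]
[[20,8],[25,4],[27,0],[32,9],[42,10],[50,0]]
[[20,8],[21,17],[42,10],[50,0]]
[[20,8],[21,17],[42,14],[43,10],[50,0]]
[[20,8],[21,17],[42,14],[43,10],[50,0]]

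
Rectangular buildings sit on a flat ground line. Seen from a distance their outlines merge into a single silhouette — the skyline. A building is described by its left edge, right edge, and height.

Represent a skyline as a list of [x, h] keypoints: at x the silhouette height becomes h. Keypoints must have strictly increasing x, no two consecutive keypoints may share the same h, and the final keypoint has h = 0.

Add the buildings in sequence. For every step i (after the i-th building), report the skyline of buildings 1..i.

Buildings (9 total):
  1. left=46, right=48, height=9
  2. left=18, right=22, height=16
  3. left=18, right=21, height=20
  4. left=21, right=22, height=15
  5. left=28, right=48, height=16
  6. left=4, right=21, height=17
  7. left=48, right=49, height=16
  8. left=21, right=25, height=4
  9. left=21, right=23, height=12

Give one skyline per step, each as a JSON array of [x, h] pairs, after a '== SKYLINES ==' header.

== SKYLINES ==
[[46,9],[48,0]]
[[18,16],[22,0],[46,9],[48,0]]
[[18,20],[21,16],[22,0],[46,9],[48,0]]
[[18,20],[21,16],[22,0],[46,9],[48,0]]
[[18,20],[21,16],[22,0],[28,16],[48,0]]
[[4,17],[18,20],[21,16],[22,0],[28,16],[48,0]]
[[4,17],[18,20],[21,16],[22,0],[28,16],[49,0]]
[[4,17],[18,20],[21,16],[22,4],[25,0],[28,16],[49,0]]
[[4,17],[18,20],[21,16],[22,12],[23,4],[25,0],[28,16],[49,0]]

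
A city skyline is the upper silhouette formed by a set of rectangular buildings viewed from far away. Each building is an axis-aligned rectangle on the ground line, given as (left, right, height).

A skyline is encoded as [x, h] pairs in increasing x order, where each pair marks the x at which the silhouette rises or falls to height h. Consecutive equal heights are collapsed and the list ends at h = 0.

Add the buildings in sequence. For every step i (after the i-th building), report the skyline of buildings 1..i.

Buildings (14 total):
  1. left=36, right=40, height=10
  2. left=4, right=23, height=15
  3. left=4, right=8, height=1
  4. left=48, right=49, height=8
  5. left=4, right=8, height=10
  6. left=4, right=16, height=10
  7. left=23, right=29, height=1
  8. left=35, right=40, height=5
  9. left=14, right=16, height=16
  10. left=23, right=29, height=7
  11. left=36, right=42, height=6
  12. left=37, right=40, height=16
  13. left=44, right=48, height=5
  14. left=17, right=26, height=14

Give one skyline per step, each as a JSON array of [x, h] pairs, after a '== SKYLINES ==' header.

== SKYLINES ==
[[36,10],[40,0]]
[[4,15],[23,0],[36,10],[40,0]]
[[4,15],[23,0],[36,10],[40,0]]
[[4,15],[23,0],[36,10],[40,0],[48,8],[49,0]]
[[4,15],[23,0],[36,10],[40,0],[48,8],[49,0]]
[[4,15],[23,0],[36,10],[40,0],[48,8],[49,0]]
[[4,15],[23,1],[29,0],[36,10],[40,0],[48,8],[49,0]]
[[4,15],[23,1],[29,0],[35,5],[36,10],[40,0],[48,8],[49,0]]
[[4,15],[14,16],[16,15],[23,1],[29,0],[35,5],[36,10],[40,0],[48,8],[49,0]]
[[4,15],[14,16],[16,15],[23,7],[29,0],[35,5],[36,10],[40,0],[48,8],[49,0]]
[[4,15],[14,16],[16,15],[23,7],[29,0],[35,5],[36,10],[40,6],[42,0],[48,8],[49,0]]
[[4,15],[14,16],[16,15],[23,7],[29,0],[35,5],[36,10],[37,16],[40,6],[42,0],[48,8],[49,0]]
[[4,15],[14,16],[16,15],[23,7],[29,0],[35,5],[36,10],[37,16],[40,6],[42,0],[44,5],[48,8],[49,0]]
[[4,15],[14,16],[16,15],[23,14],[26,7],[29,0],[35,5],[36,10],[37,16],[40,6],[42,0],[44,5],[48,8],[49,0]]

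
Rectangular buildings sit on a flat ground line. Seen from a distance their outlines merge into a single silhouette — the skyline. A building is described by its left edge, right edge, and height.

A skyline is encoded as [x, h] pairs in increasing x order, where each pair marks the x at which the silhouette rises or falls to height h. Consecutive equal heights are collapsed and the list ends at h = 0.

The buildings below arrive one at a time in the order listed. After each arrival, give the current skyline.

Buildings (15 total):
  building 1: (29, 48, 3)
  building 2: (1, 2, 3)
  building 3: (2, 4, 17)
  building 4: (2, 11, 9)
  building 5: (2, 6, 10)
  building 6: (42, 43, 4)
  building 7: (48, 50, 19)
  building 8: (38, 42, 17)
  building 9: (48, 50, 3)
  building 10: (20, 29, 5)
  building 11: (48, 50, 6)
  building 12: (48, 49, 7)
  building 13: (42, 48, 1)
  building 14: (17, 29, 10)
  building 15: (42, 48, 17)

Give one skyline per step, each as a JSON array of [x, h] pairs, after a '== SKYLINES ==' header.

== SKYLINES ==
[[29,3],[48,0]]
[[1,3],[2,0],[29,3],[48,0]]
[[1,3],[2,17],[4,0],[29,3],[48,0]]
[[1,3],[2,17],[4,9],[11,0],[29,3],[48,0]]
[[1,3],[2,17],[4,10],[6,9],[11,0],[29,3],[48,0]]
[[1,3],[2,17],[4,10],[6,9],[11,0],[29,3],[42,4],[43,3],[48,0]]
[[1,3],[2,17],[4,10],[6,9],[11,0],[29,3],[42,4],[43,3],[48,19],[50,0]]
[[1,3],[2,17],[4,10],[6,9],[11,0],[29,3],[38,17],[42,4],[43,3],[48,19],[50,0]]
[[1,3],[2,17],[4,10],[6,9],[11,0],[29,3],[38,17],[42,4],[43,3],[48,19],[50,0]]
[[1,3],[2,17],[4,10],[6,9],[11,0],[20,5],[29,3],[38,17],[42,4],[43,3],[48,19],[50,0]]
[[1,3],[2,17],[4,10],[6,9],[11,0],[20,5],[29,3],[38,17],[42,4],[43,3],[48,19],[50,0]]
[[1,3],[2,17],[4,10],[6,9],[11,0],[20,5],[29,3],[38,17],[42,4],[43,3],[48,19],[50,0]]
[[1,3],[2,17],[4,10],[6,9],[11,0],[20,5],[29,3],[38,17],[42,4],[43,3],[48,19],[50,0]]
[[1,3],[2,17],[4,10],[6,9],[11,0],[17,10],[29,3],[38,17],[42,4],[43,3],[48,19],[50,0]]
[[1,3],[2,17],[4,10],[6,9],[11,0],[17,10],[29,3],[38,17],[48,19],[50,0]]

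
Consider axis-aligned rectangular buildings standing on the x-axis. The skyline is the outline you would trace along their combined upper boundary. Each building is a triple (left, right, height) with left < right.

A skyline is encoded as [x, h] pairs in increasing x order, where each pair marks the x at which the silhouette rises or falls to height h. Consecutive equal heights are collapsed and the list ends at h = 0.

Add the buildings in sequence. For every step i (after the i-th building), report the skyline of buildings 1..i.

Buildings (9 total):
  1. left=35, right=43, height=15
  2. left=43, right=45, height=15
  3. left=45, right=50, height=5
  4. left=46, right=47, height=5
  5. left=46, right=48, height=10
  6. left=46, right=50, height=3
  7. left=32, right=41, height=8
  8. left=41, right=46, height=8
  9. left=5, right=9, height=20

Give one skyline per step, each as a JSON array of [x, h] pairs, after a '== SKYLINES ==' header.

== SKYLINES ==
[[35,15],[43,0]]
[[35,15],[45,0]]
[[35,15],[45,5],[50,0]]
[[35,15],[45,5],[50,0]]
[[35,15],[45,5],[46,10],[48,5],[50,0]]
[[35,15],[45,5],[46,10],[48,5],[50,0]]
[[32,8],[35,15],[45,5],[46,10],[48,5],[50,0]]
[[32,8],[35,15],[45,8],[46,10],[48,5],[50,0]]
[[5,20],[9,0],[32,8],[35,15],[45,8],[46,10],[48,5],[50,0]]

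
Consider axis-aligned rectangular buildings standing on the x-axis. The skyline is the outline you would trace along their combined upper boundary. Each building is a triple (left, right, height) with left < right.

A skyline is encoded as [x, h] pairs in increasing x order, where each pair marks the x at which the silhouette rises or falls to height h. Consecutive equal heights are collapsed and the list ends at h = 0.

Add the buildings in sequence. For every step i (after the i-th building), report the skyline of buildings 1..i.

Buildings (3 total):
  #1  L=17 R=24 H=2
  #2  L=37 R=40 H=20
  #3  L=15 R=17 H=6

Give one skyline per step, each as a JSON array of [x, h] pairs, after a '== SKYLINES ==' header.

== SKYLINES ==
[[17,2],[24,0]]
[[17,2],[24,0],[37,20],[40,0]]
[[15,6],[17,2],[24,0],[37,20],[40,0]]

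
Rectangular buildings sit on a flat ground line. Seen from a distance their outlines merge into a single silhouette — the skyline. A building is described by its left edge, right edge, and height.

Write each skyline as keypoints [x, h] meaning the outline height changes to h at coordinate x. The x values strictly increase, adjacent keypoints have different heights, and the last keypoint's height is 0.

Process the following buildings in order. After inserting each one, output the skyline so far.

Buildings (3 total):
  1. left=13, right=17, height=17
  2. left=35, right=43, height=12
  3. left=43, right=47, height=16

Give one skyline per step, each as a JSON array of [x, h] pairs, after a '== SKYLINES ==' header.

== SKYLINES ==
[[13,17],[17,0]]
[[13,17],[17,0],[35,12],[43,0]]
[[13,17],[17,0],[35,12],[43,16],[47,0]]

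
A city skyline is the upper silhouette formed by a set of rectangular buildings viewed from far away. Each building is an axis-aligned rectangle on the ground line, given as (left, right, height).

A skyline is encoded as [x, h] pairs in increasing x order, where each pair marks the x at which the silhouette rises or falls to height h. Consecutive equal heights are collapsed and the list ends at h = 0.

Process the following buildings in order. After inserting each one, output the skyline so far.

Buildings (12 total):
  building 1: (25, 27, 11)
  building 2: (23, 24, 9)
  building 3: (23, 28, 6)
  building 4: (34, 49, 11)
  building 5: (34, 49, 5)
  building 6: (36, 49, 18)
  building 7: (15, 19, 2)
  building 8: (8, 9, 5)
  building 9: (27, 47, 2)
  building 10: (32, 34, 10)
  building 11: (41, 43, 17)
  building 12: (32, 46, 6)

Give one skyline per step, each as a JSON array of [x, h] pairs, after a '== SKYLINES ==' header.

== SKYLINES ==
[[25,11],[27,0]]
[[23,9],[24,0],[25,11],[27,0]]
[[23,9],[24,6],[25,11],[27,6],[28,0]]
[[23,9],[24,6],[25,11],[27,6],[28,0],[34,11],[49,0]]
[[23,9],[24,6],[25,11],[27,6],[28,0],[34,11],[49,0]]
[[23,9],[24,6],[25,11],[27,6],[28,0],[34,11],[36,18],[49,0]]
[[15,2],[19,0],[23,9],[24,6],[25,11],[27,6],[28,0],[34,11],[36,18],[49,0]]
[[8,5],[9,0],[15,2],[19,0],[23,9],[24,6],[25,11],[27,6],[28,0],[34,11],[36,18],[49,0]]
[[8,5],[9,0],[15,2],[19,0],[23,9],[24,6],[25,11],[27,6],[28,2],[34,11],[36,18],[49,0]]
[[8,5],[9,0],[15,2],[19,0],[23,9],[24,6],[25,11],[27,6],[28,2],[32,10],[34,11],[36,18],[49,0]]
[[8,5],[9,0],[15,2],[19,0],[23,9],[24,6],[25,11],[27,6],[28,2],[32,10],[34,11],[36,18],[49,0]]
[[8,5],[9,0],[15,2],[19,0],[23,9],[24,6],[25,11],[27,6],[28,2],[32,10],[34,11],[36,18],[49,0]]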